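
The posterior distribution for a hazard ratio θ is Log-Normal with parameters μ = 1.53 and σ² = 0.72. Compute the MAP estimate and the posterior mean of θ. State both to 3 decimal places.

Mode = exp(μ − σ²) = exp(0.81) = 2.248.
Mean = exp(μ + σ²/2) = exp(1.890) = 6.619.
Mean > mode: the posterior has a right tail.

MAP estimate = 2.248, posterior mean = 6.619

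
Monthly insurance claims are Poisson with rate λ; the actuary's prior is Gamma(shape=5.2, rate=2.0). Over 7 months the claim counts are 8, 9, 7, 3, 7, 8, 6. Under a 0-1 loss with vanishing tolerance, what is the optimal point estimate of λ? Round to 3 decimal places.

Σ counts = 48. Posterior: Gamma(shape = 5.2+48 = 53.2, rate = 2.0+7 = 9.0).
Mode = (α−1)/β = 52.2/9.0 = 5.800.
Mean = α/β = 53.2/9.0 = 5.911.
This is the posterior mode — the MAP estimate.

5.800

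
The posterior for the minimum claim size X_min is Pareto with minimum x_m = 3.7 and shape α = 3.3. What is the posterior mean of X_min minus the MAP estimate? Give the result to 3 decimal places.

1.609

The Pareto density is strictly decreasing on [x_m, ∞), so the mode is x_m = 3.700.
Mean = α·x_m/(α−1) = 3.3·3.7/2.3 = 5.309.
Difference = 5.309 − 3.700 = 1.609.
Mean > mode: the posterior has a right tail.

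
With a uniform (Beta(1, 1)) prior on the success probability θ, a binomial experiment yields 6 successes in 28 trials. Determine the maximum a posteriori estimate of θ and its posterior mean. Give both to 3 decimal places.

Posterior: Beta(1+6, 1+22) = Beta(7, 23).
Mode = (7−1)/(7+23−2) = 6/28 = 0.214.
Mean = 7/(7+23) = 7/30 = 0.233.

θ_MAP = 0.214, E[θ|data] = 0.233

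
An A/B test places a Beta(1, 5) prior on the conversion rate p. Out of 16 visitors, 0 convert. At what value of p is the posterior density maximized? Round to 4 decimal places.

0.0000

Posterior: Beta(1+0, 5+16) = Beta(1, 21).
Since α = 1 ≤ 1 and β > 1, the Beta density is monotone decreasing on [0,1]; the mode is at 0.
Mean = 1/(1+21) = 0.0455.
This is the posterior mode — the MAP estimate.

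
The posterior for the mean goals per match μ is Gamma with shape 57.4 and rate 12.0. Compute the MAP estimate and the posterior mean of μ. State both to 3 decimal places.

MAP estimate = 4.700, posterior mean = 4.783

Mode = (α−1)/β = 56.4/12.0 = 4.700.
Mean = α/β = 57.4/12.0 = 4.783.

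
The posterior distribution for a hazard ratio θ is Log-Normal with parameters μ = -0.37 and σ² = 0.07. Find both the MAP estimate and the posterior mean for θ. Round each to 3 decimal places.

Mode = exp(μ − σ²) = exp(-0.44) = 0.644.
Mean = exp(μ + σ²/2) = exp(-0.335) = 0.715.

θ_MAP = 0.644, E[θ|data] = 0.715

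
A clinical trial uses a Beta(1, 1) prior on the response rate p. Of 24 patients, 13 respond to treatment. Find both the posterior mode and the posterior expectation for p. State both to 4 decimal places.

MAP: 0.5417. Posterior mean: 0.5385.

Posterior: Beta(1+13, 1+11) = Beta(14, 12).
Mode = (14−1)/(14+12−2) = 13/24 = 0.5417.
With a flat prior the MAP equals the MLE, 13/24.
Mean = 14/(14+12) = 14/26 = 0.5385.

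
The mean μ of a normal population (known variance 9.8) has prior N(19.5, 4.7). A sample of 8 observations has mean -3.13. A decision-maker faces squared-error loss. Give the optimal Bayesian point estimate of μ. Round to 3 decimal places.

Posterior for μ is Normal. Precision-weighted mean: (1/4.7·19.5 + 8/9.8·-3.13) / (1/4.7 + 8/9.8) = 1.549.
A Normal posterior is symmetric, so mode = mean.
Squared-error loss ⇒ the optimal estimator is the posterior mean.

1.549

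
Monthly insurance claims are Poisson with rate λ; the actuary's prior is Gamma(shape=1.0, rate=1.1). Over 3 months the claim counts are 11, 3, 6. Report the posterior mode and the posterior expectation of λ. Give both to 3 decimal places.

Σ counts = 20. Posterior: Gamma(shape = 1.0+20 = 21.0, rate = 1.1+3 = 4.1).
Mode = (α−1)/β = 20.0/4.1 = 4.878.
Mean = α/β = 21.0/4.1 = 5.122.

posterior mode = 4.878, posterior expectation = 5.122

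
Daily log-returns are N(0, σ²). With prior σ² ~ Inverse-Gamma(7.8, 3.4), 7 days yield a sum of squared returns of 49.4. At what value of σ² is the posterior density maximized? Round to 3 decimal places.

Posterior: Inverse-Gamma(shape = 7.8+7/2 = 11.3, scale = 3.4+49.4/2 = 28.1).
Mode = β/(α+1) = 28.1/12.3 = 2.285.
Mean = β/(α−1) = 28.1/10.3 = 2.728.
This is the posterior mode — the MAP estimate.

2.285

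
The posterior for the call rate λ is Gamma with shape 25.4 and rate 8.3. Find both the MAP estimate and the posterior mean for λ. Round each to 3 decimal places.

MAP = 2.940, posterior mean = 3.060

Mode = (α−1)/β = 24.4/8.3 = 2.940.
Mean = α/β = 25.4/8.3 = 3.060.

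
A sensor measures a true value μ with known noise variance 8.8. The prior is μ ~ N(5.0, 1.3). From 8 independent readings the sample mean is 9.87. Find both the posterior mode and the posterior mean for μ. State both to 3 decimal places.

μ_MAP = 7.638, E[μ|data] = 7.638

Posterior for μ is Normal. Precision-weighted mean: (1/1.3·5.0 + 8/8.8·9.87) / (1/1.3 + 8/8.8) = 7.638.
A Normal posterior is symmetric, so mode = mean.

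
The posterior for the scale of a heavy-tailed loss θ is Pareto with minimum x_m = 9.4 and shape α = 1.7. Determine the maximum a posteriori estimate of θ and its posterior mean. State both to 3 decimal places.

The Pareto density is strictly decreasing on [x_m, ∞), so the mode is x_m = 9.400.
Mean = α·x_m/(α−1) = 1.7·9.4/0.7 = 22.829.

MAP = 9.400, posterior mean = 22.829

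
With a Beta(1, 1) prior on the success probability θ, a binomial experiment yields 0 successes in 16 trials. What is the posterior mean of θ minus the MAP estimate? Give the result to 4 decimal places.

Posterior: Beta(1+0, 1+16) = Beta(1, 17).
Since α = 1 ≤ 1 and β > 1, the Beta density is monotone decreasing on [0,1]; the mode is at 0.
Mean = 1/(1+17) = 0.0556.
Difference = 0.0556 − 0.0000 = 0.0556.

0.0556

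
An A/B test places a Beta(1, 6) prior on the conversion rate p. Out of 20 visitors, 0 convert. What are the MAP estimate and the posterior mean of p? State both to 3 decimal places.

MAP = 0.000, posterior mean = 0.037

Posterior: Beta(1+0, 6+20) = Beta(1, 26).
Since α = 1 ≤ 1 and β > 1, the Beta density is monotone decreasing on [0,1]; the mode is at 0.
Mean = 1/(1+26) = 0.037.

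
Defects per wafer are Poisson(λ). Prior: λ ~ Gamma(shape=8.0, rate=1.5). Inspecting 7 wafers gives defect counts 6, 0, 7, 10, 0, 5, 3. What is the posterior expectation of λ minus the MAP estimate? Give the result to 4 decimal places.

Σ counts = 31. Posterior: Gamma(shape = 8.0+31 = 39.0, rate = 1.5+7 = 8.5).
Mode = (α−1)/β = 38.0/8.5 = 4.4706.
Mean = α/β = 39.0/8.5 = 4.5882.
Difference = 4.5882 − 4.4706 = 0.1176.
Right-skewed posterior ⇒ mode < mean.

0.1176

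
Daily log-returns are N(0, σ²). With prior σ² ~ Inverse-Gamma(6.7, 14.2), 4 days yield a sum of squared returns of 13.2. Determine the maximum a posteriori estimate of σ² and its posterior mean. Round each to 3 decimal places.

MAP: 2.144. Posterior mean: 2.701.

Posterior: Inverse-Gamma(shape = 6.7+4/2 = 8.7, scale = 14.2+13.2/2 = 20.8).
Mode = β/(α+1) = 20.8/9.7 = 2.144.
Mean = β/(α−1) = 20.8/7.7 = 2.701.
The mean is pulled above the mode by the posterior's right skew.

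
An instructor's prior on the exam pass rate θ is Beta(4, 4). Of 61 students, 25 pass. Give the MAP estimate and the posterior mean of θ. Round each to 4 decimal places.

MAP = 0.4179, posterior mean = 0.4203

Posterior: Beta(4+25, 4+36) = Beta(29, 40).
Mode = (29−1)/(29+40−2) = 28/67 = 0.4179.
Mean = 29/(29+40) = 29/69 = 0.4203.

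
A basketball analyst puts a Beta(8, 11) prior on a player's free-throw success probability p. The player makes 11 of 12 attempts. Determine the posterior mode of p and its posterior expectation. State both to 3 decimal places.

Posterior: Beta(8+11, 11+1) = Beta(19, 12).
Mode = (19−1)/(19+12−2) = 18/29 = 0.621.
Mean = 19/(19+12) = 19/31 = 0.613.
Left-skewed posterior ⇒ mean < mode.

MAP: 0.621. Posterior mean: 0.613.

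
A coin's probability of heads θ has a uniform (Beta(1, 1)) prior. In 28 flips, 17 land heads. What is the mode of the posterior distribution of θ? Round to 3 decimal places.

0.607

Posterior: Beta(1+17, 1+11) = Beta(18, 12).
Mode = (18−1)/(18+12−2) = 17/28 = 0.607.
With a flat prior the MAP equals the MLE, 17/28.
Mean = 18/(18+12) = 18/30 = 0.600.
This is the posterior mode — the MAP estimate.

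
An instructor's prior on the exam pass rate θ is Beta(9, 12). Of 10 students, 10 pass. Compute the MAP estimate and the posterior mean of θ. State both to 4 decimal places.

Posterior: Beta(9+10, 12+0) = Beta(19, 12).
Mode = (19−1)/(19+12−2) = 18/29 = 0.6207.
Mean = 19/(19+12) = 19/31 = 0.6129.

MAP estimate = 0.6207, posterior mean = 0.6129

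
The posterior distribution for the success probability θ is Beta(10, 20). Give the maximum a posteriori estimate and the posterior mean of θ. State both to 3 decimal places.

Mode = (10−1)/(10+20−2) = 9/28 = 0.321.
Mean = 10/(10+20) = 10/30 = 0.333.

MAP = 0.321, posterior mean = 0.333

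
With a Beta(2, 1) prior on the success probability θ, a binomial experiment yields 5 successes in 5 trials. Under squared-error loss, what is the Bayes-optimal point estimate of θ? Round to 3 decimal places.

Posterior: Beta(2+5, 1+0) = Beta(7, 1).
Since β = 1 ≤ 1 and α > 1, the Beta density is monotone increasing on [0,1]; the mode is at 1.
Mean = 7/(7+1) = 0.875.
Squared-error loss ⇒ the optimal estimator is the posterior mean.

0.875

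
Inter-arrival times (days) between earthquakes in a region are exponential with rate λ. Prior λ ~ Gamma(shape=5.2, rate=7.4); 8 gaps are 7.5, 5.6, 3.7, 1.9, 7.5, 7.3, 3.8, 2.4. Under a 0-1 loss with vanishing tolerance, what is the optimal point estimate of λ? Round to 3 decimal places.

0.259

Σ times = 39.7. Posterior: Gamma(shape = 5.2+8 = 13.2, rate = 7.4+39.7 = 47.1).
Mode = (α−1)/β = 12.2/47.1 = 0.259.
Mean = α/β = 13.2/47.1 = 0.280.
This is the posterior mode — the MAP estimate.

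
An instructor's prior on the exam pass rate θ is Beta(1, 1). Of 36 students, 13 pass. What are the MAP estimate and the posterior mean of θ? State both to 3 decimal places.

Posterior: Beta(1+13, 1+23) = Beta(14, 24).
Mode = (14−1)/(14+24−2) = 13/36 = 0.361.
Mean = 14/(14+24) = 14/38 = 0.368.

MAP estimate = 0.361, posterior mean = 0.368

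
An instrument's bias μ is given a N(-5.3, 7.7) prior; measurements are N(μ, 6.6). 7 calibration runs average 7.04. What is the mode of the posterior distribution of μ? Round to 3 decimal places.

Posterior for μ is Normal. Precision-weighted mean: (1/7.7·-5.3 + 7/6.6·7.04) / (1/7.7 + 7/6.6) = 5.694.
A Normal posterior is symmetric, so mode = mean.
This is the posterior mode — the MAP estimate.

5.694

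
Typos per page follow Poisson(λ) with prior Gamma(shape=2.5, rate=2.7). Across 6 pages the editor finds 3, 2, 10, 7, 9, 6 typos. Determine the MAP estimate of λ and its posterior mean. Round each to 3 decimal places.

Σ counts = 37. Posterior: Gamma(shape = 2.5+37 = 39.5, rate = 2.7+6 = 8.7).
Mode = (α−1)/β = 38.5/8.7 = 4.425.
Mean = α/β = 39.5/8.7 = 4.540.
Right-skewed posterior ⇒ mode < mean.

MAP: 4.425. Posterior mean: 4.540.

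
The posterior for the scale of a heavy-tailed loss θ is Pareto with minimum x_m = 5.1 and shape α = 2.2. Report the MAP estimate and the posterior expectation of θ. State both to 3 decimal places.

The Pareto density is strictly decreasing on [x_m, ∞), so the mode is x_m = 5.100.
Mean = α·x_m/(α−1) = 2.2·5.1/1.2 = 9.350.

MAP = 5.100; posterior mean = 9.350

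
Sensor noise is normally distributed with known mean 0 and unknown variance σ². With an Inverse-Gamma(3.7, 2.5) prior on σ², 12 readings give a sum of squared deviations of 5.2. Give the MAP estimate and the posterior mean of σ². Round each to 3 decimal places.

MAP: 0.477. Posterior mean: 0.586.

Posterior: Inverse-Gamma(shape = 3.7+12/2 = 9.7, scale = 2.5+5.2/2 = 5.1).
Mode = β/(α+1) = 5.1/10.7 = 0.477.
Mean = β/(α−1) = 5.1/8.7 = 0.586.
The posterior is right-skewed, so the mean exceeds the mode.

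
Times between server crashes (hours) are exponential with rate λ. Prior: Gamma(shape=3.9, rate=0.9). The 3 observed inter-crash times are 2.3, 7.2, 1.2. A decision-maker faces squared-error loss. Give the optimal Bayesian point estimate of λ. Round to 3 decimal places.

Σ times = 10.7. Posterior: Gamma(shape = 3.9+3 = 6.9, rate = 0.9+10.7 = 11.6).
Mode = (α−1)/β = 5.9/11.6 = 0.509.
Mean = α/β = 6.9/11.6 = 0.595.
Squared-error loss ⇒ the optimal estimator is the posterior mean.

0.595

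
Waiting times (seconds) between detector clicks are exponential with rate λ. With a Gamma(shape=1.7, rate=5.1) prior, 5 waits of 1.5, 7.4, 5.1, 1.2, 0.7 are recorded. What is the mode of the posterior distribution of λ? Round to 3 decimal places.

Σ times = 15.9. Posterior: Gamma(shape = 1.7+5 = 6.7, rate = 5.1+15.9 = 21.0).
Mode = (α−1)/β = 5.7/21.0 = 0.271.
Mean = α/β = 6.7/21.0 = 0.319.
This is the posterior mode — the MAP estimate.

0.271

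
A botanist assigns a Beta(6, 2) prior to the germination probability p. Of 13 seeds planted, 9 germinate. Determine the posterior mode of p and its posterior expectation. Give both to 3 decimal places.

Posterior: Beta(6+9, 2+4) = Beta(15, 6).
Mode = (15−1)/(15+6−2) = 14/19 = 0.737.
Mean = 15/(15+6) = 15/21 = 0.714.

MAP: 0.737. Posterior mean: 0.714.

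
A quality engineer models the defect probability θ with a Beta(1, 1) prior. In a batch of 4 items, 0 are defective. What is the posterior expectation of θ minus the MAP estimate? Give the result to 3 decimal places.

0.167

Posterior: Beta(1+0, 1+4) = Beta(1, 5).
Since α = 1 ≤ 1 and β > 1, the Beta density is monotone decreasing on [0,1]; the mode is at 0.
Mean = 1/(1+5) = 0.167.
Difference = 0.167 − 0.000 = 0.167.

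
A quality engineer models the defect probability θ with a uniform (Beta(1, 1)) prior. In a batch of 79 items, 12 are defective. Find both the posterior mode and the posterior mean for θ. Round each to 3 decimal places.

Posterior: Beta(1+12, 1+67) = Beta(13, 68).
Mode = (13−1)/(13+68−2) = 12/79 = 0.152.
With a flat prior the MAP equals the MLE, 12/79.
Mean = 13/(13+68) = 13/81 = 0.160.

θ_MAP = 0.152, E[θ|data] = 0.160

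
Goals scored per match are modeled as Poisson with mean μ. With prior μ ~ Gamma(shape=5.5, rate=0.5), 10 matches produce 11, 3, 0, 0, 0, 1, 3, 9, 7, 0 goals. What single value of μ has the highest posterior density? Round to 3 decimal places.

Σ counts = 34. Posterior: Gamma(shape = 5.5+34 = 39.5, rate = 0.5+10 = 10.5).
Mode = (α−1)/β = 38.5/10.5 = 3.667.
Mean = α/β = 39.5/10.5 = 3.762.
This is the posterior mode — the MAP estimate.

3.667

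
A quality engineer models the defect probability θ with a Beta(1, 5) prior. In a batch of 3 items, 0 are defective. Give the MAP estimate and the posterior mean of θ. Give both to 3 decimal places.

MAP = 0.000, posterior mean = 0.111

Posterior: Beta(1+0, 5+3) = Beta(1, 8).
Since α = 1 ≤ 1 and β > 1, the Beta density is monotone decreasing on [0,1]; the mode is at 0.
Mean = 1/(1+8) = 0.111.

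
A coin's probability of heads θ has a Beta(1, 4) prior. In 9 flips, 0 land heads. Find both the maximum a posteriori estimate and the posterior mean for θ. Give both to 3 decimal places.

Posterior: Beta(1+0, 4+9) = Beta(1, 13).
Since α = 1 ≤ 1 and β > 1, the Beta density is monotone decreasing on [0,1]; the mode is at 0.
Mean = 1/(1+13) = 0.071.

MAP = 0.000, posterior mean = 0.071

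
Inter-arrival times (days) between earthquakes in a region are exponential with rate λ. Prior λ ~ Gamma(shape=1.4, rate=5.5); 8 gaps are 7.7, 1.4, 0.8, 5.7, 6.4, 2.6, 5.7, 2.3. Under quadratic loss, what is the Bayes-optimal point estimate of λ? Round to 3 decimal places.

0.247

Σ times = 32.6. Posterior: Gamma(shape = 1.4+8 = 9.4, rate = 5.5+32.6 = 38.1).
Mode = (α−1)/β = 8.4/38.1 = 0.220.
Mean = α/β = 9.4/38.1 = 0.247.
Quadratic loss ⇒ the optimal estimator is the posterior mean.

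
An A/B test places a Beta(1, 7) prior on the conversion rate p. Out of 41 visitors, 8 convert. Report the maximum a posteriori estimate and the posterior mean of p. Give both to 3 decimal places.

maximum a posteriori estimate = 0.170, posterior mean = 0.184

Posterior: Beta(1+8, 7+33) = Beta(9, 40).
Mode = (9−1)/(9+40−2) = 8/47 = 0.170.
Mean = 9/(9+40) = 9/49 = 0.184.
Right-skewed posterior ⇒ mode < mean.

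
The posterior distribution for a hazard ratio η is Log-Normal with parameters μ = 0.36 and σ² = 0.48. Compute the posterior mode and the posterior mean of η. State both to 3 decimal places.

MAP = 0.887; posterior mean = 1.822

Mode = exp(μ − σ²) = exp(-0.12) = 0.887.
Mean = exp(μ + σ²/2) = exp(0.600) = 1.822.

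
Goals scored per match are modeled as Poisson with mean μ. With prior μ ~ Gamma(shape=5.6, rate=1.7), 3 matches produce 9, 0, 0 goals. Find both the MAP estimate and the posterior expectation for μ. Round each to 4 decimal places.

μ_MAP = 2.8936, E[μ|data] = 3.1064

Σ counts = 9. Posterior: Gamma(shape = 5.6+9 = 14.6, rate = 1.7+3 = 4.7).
Mode = (α−1)/β = 13.6/4.7 = 2.8936.
Mean = α/β = 14.6/4.7 = 3.1064.
The mean is pulled above the mode by the posterior's right skew.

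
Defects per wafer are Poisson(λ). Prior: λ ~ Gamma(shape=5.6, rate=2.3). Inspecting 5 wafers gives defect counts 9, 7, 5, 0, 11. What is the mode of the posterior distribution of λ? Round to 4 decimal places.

Σ counts = 32. Posterior: Gamma(shape = 5.6+32 = 37.6, rate = 2.3+5 = 7.3).
Mode = (α−1)/β = 36.6/7.3 = 5.0137.
Mean = α/β = 37.6/7.3 = 5.1507.
This is the posterior mode — the MAP estimate.

5.0137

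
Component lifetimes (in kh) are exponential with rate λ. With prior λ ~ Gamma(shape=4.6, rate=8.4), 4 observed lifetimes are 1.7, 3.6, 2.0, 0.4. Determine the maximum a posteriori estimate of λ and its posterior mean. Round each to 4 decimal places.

maximum a posteriori estimate = 0.4720, posterior mean = 0.5342

Σ times = 7.7. Posterior: Gamma(shape = 4.6+4 = 8.6, rate = 8.4+7.7 = 16.1).
Mode = (α−1)/β = 7.6/16.1 = 0.4720.
Mean = α/β = 8.6/16.1 = 0.5342.
Right-skewed posterior ⇒ mode < mean.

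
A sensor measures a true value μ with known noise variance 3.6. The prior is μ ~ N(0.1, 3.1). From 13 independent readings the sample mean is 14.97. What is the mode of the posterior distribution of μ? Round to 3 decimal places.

Posterior for μ is Normal. Precision-weighted mean: (1/3.1·0.1 + 13/3.6·14.97) / (1/3.1 + 13/3.6) = 13.751.
A Normal posterior is symmetric, so mode = mean.
This is the posterior mode — the MAP estimate.

13.751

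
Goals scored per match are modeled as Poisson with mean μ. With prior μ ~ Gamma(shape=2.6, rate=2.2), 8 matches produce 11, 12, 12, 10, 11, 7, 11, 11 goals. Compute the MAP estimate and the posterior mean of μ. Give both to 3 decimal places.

MAP estimate = 8.490, posterior mean = 8.588

Σ counts = 85. Posterior: Gamma(shape = 2.6+85 = 87.6, rate = 2.2+8 = 10.2).
Mode = (α−1)/β = 86.6/10.2 = 8.490.
Mean = α/β = 87.6/10.2 = 8.588.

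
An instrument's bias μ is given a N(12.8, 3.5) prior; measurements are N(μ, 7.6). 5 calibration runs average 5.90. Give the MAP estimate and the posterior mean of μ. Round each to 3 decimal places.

Posterior for μ is Normal. Precision-weighted mean: (1/3.5·12.8 + 5/7.6·5.90) / (1/3.5 + 5/7.6) = 7.989.
A Normal posterior is symmetric, so mode = mean.

MAP = 7.989, posterior mean = 7.989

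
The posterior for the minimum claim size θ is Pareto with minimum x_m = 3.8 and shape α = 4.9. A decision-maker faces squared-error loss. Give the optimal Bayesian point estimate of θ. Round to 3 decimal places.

4.774

The Pareto density is strictly decreasing on [x_m, ∞), so the mode is x_m = 3.800.
Mean = α·x_m/(α−1) = 4.9·3.8/3.9 = 4.774.
Squared-error loss ⇒ the optimal estimator is the posterior mean.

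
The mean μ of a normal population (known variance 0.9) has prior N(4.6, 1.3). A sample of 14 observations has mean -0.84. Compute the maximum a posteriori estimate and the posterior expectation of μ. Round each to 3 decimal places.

MAP: -0.584. Posterior mean: -0.584.

Posterior for μ is Normal. Precision-weighted mean: (1/1.3·4.6 + 14/0.9·-0.84) / (1/1.3 + 14/0.9) = -0.584.
A Normal posterior is symmetric, so mode = mean.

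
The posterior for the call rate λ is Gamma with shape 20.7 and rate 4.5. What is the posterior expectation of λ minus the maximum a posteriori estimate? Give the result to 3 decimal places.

Mode = (α−1)/β = 19.7/4.5 = 4.378.
Mean = α/β = 20.7/4.5 = 4.600.
Difference = 4.600 − 4.378 = 0.222.

0.222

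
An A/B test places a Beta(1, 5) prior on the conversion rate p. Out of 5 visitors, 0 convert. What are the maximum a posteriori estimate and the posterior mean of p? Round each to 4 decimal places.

Posterior: Beta(1+0, 5+5) = Beta(1, 10).
Since α = 1 ≤ 1 and β > 1, the Beta density is monotone decreasing on [0,1]; the mode is at 0.
Mean = 1/(1+10) = 0.0909.
The mean is pulled above the mode by the posterior's right skew.

p_MAP = 0.0000, E[p|data] = 0.0909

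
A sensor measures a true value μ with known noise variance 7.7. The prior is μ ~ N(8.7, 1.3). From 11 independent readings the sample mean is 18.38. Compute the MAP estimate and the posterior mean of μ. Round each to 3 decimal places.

MAP estimate = 14.992, posterior mean = 14.992

Posterior for μ is Normal. Precision-weighted mean: (1/1.3·8.7 + 11/7.7·18.38) / (1/1.3 + 11/7.7) = 14.992.
A Normal posterior is symmetric, so mode = mean.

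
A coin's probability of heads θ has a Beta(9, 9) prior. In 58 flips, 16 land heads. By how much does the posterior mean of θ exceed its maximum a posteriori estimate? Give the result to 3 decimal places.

0.005

Posterior: Beta(9+16, 9+42) = Beta(25, 51).
Mode = (25−1)/(25+51−2) = 24/74 = 0.324.
Mean = 25/(25+51) = 25/76 = 0.329.
Difference = 0.329 − 0.324 = 0.005.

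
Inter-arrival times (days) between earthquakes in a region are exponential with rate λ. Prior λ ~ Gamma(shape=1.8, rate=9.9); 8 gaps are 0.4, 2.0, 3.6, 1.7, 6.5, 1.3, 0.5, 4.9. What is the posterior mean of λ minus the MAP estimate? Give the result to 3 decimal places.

0.032

Σ times = 20.9. Posterior: Gamma(shape = 1.8+8 = 9.8, rate = 9.9+20.9 = 30.8).
Mode = (α−1)/β = 8.8/30.8 = 0.286.
Mean = α/β = 9.8/30.8 = 0.318.
Difference = 0.318 − 0.286 = 0.032.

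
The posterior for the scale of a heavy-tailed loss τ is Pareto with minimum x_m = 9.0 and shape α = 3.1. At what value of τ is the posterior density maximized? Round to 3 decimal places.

9.000

The Pareto density is strictly decreasing on [x_m, ∞), so the mode is x_m = 9.000.
Mean = α·x_m/(α−1) = 3.1·9.0/2.1 = 13.286.
This is the posterior mode — the MAP estimate.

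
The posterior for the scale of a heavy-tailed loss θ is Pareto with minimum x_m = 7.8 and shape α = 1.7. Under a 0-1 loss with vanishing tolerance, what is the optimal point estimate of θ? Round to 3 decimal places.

The Pareto density is strictly decreasing on [x_m, ∞), so the mode is x_m = 7.800.
Mean = α·x_m/(α−1) = 1.7·7.8/0.7 = 18.943.
This is the posterior mode — the MAP estimate.

7.800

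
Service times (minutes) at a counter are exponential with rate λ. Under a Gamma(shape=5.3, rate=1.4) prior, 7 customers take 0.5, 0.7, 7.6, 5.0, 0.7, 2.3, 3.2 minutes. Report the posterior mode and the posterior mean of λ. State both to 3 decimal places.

Σ times = 20.0. Posterior: Gamma(shape = 5.3+7 = 12.3, rate = 1.4+20.0 = 21.4).
Mode = (α−1)/β = 11.3/21.4 = 0.528.
Mean = α/β = 12.3/21.4 = 0.575.
Mean > mode: the posterior has a right tail.

posterior mode = 0.528, posterior mean = 0.575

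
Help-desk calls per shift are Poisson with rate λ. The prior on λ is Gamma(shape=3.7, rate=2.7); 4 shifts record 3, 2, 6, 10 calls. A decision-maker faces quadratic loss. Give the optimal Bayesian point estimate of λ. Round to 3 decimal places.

Σ counts = 21. Posterior: Gamma(shape = 3.7+21 = 24.7, rate = 2.7+4 = 6.7).
Mode = (α−1)/β = 23.7/6.7 = 3.537.
Mean = α/β = 24.7/6.7 = 3.687.
Quadratic loss ⇒ the optimal estimator is the posterior mean.

3.687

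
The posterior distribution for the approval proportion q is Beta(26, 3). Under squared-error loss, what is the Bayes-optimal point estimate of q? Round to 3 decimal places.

0.897

Mode = (26−1)/(26+3−2) = 25/27 = 0.926.
Mean = 26/(26+3) = 26/29 = 0.897.
Squared-error loss ⇒ the optimal estimator is the posterior mean.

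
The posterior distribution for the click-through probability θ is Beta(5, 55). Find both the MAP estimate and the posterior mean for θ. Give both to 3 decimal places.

Mode = (5−1)/(5+55−2) = 4/58 = 0.069.
Mean = 5/(5+55) = 5/60 = 0.083.
The posterior is right-skewed, so the mean exceeds the mode.

MAP estimate = 0.069, posterior mean = 0.083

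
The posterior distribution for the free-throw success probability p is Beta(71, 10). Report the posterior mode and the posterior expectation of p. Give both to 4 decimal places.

MAP = 0.8861, posterior mean = 0.8765

Mode = (71−1)/(71+10−2) = 70/79 = 0.8861.
Mean = 71/(71+10) = 71/81 = 0.8765.
Left-skewed posterior ⇒ mean < mode.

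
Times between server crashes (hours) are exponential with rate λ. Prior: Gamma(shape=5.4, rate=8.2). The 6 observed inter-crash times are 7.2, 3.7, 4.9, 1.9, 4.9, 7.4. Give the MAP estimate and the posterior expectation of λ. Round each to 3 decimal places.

Σ times = 30.0. Posterior: Gamma(shape = 5.4+6 = 11.4, rate = 8.2+30.0 = 38.2).
Mode = (α−1)/β = 10.4/38.2 = 0.272.
Mean = α/β = 11.4/38.2 = 0.298.

MAP: 0.272. Posterior mean: 0.298.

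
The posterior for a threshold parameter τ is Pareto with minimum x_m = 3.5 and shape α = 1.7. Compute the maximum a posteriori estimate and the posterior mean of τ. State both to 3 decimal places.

The Pareto density is strictly decreasing on [x_m, ∞), so the mode is x_m = 3.500.
Mean = α·x_m/(α−1) = 1.7·3.5/0.7 = 8.500.

τ_MAP = 3.500, E[τ|data] = 8.500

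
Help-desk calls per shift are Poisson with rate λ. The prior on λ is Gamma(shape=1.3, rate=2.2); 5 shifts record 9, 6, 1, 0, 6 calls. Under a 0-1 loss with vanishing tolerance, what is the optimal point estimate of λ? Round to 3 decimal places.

Σ counts = 22. Posterior: Gamma(shape = 1.3+22 = 23.3, rate = 2.2+5 = 7.2).
Mode = (α−1)/β = 22.3/7.2 = 3.097.
Mean = α/β = 23.3/7.2 = 3.236.
This is the posterior mode — the MAP estimate.

3.097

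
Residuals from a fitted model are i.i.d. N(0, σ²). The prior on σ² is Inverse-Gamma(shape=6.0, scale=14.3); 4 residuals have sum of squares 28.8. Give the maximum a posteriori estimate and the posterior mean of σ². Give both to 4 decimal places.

Posterior: Inverse-Gamma(shape = 6.0+4/2 = 8.0, scale = 14.3+28.8/2 = 28.7).
Mode = β/(α+1) = 28.7/9.0 = 3.1889.
Mean = β/(α−1) = 28.7/7.0 = 4.1000.
Right-skewed posterior ⇒ mode < mean.

MAP: 3.1889. Posterior mean: 4.1000.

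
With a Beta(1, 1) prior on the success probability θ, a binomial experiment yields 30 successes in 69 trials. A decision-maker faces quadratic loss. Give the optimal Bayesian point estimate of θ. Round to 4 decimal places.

Posterior: Beta(1+30, 1+39) = Beta(31, 40).
Mode = (31−1)/(31+40−2) = 30/69 = 0.4348.
Mean = 31/(31+40) = 31/71 = 0.4366.
Quadratic loss ⇒ the optimal estimator is the posterior mean.

0.4366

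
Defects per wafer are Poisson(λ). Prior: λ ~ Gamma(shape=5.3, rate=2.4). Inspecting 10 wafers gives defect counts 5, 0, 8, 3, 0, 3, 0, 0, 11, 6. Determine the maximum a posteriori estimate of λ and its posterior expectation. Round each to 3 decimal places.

Σ counts = 36. Posterior: Gamma(shape = 5.3+36 = 41.3, rate = 2.4+10 = 12.4).
Mode = (α−1)/β = 40.3/12.4 = 3.250.
Mean = α/β = 41.3/12.4 = 3.331.
Right-skewed posterior ⇒ mode < mean.

MAP = 3.250, posterior mean = 3.331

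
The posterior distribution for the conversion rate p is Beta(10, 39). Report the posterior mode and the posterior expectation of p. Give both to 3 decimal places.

MAP: 0.191. Posterior mean: 0.204.

Mode = (10−1)/(10+39−2) = 9/47 = 0.191.
Mean = 10/(10+39) = 10/49 = 0.204.
The posterior is right-skewed, so the mean exceeds the mode.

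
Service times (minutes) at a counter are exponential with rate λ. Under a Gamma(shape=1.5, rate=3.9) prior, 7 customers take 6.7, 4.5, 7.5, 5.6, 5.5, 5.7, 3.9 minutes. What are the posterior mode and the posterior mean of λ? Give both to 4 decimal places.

λ_MAP = 0.1732, E[λ|data] = 0.1963

Σ times = 39.4. Posterior: Gamma(shape = 1.5+7 = 8.5, rate = 3.9+39.4 = 43.3).
Mode = (α−1)/β = 7.5/43.3 = 0.1732.
Mean = α/β = 8.5/43.3 = 0.1963.
The posterior is right-skewed, so the mean exceeds the mode.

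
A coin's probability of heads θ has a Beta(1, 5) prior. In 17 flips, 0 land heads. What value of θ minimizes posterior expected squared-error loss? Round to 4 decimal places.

Posterior: Beta(1+0, 5+17) = Beta(1, 22).
Since α = 1 ≤ 1 and β > 1, the Beta density is monotone decreasing on [0,1]; the mode is at 0.
Mean = 1/(1+22) = 0.0435.
Squared-error loss ⇒ the optimal estimator is the posterior mean.

0.0435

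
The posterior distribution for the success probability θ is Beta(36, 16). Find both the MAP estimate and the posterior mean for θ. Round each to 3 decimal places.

Mode = (36−1)/(36+16−2) = 35/50 = 0.700.
Mean = 36/(36+16) = 36/52 = 0.692.

MAP: 0.700. Posterior mean: 0.692.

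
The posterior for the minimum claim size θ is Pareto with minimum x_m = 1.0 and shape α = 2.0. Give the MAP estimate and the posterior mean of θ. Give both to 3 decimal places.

MAP = 1.000; posterior mean = 2.000

The Pareto density is strictly decreasing on [x_m, ∞), so the mode is x_m = 1.000.
Mean = α·x_m/(α−1) = 2.0·1.0/1.0 = 2.000.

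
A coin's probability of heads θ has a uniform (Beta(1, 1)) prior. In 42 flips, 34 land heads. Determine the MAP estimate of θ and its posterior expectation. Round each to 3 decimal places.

Posterior: Beta(1+34, 1+8) = Beta(35, 9).
Mode = (35−1)/(35+9−2) = 34/42 = 0.810.
Mean = 35/(35+9) = 35/44 = 0.795.

MAP = 0.810, posterior mean = 0.795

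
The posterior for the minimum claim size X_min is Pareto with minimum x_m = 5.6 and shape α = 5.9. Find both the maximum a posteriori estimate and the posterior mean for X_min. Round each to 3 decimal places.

The Pareto density is strictly decreasing on [x_m, ∞), so the mode is x_m = 5.600.
Mean = α·x_m/(α−1) = 5.9·5.6/4.9 = 6.743.
The posterior is right-skewed, so the mean exceeds the mode.

MAP: 5.600. Posterior mean: 6.743.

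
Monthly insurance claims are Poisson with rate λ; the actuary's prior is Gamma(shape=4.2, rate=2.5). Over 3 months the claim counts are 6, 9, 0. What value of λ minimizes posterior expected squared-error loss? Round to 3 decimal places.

Σ counts = 15. Posterior: Gamma(shape = 4.2+15 = 19.2, rate = 2.5+3 = 5.5).
Mode = (α−1)/β = 18.2/5.5 = 3.309.
Mean = α/β = 19.2/5.5 = 3.491.
Squared-error loss ⇒ the optimal estimator is the posterior mean.

3.491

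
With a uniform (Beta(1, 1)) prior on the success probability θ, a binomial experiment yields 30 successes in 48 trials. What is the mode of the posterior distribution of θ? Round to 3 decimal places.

Posterior: Beta(1+30, 1+18) = Beta(31, 19).
Mode = (31−1)/(31+19−2) = 30/48 = 0.625.
With a flat prior the MAP equals the MLE, 30/48.
Mean = 31/(31+19) = 31/50 = 0.620.
This is the posterior mode — the MAP estimate.

0.625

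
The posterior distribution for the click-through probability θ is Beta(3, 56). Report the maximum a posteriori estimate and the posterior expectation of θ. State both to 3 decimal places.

Mode = (3−1)/(3+56−2) = 2/57 = 0.035.
Mean = 3/(3+56) = 3/59 = 0.051.

MAP = 0.035, posterior mean = 0.051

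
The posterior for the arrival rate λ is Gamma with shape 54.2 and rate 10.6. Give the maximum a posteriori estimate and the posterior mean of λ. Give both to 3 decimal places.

MAP = 5.019; posterior mean = 5.113

Mode = (α−1)/β = 53.2/10.6 = 5.019.
Mean = α/β = 54.2/10.6 = 5.113.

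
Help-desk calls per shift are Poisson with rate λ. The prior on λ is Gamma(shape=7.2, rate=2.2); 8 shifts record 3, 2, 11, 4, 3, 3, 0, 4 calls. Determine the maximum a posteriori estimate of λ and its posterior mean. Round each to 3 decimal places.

MAP = 3.549, posterior mean = 3.647

Σ counts = 30. Posterior: Gamma(shape = 7.2+30 = 37.2, rate = 2.2+8 = 10.2).
Mode = (α−1)/β = 36.2/10.2 = 3.549.
Mean = α/β = 37.2/10.2 = 3.647.
Mean > mode: the posterior has a right tail.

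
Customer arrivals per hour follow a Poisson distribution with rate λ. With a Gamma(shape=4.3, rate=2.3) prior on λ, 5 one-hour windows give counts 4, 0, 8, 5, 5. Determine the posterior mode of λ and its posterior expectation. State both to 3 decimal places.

MAP = 3.466; posterior mean = 3.603

Σ counts = 22. Posterior: Gamma(shape = 4.3+22 = 26.3, rate = 2.3+5 = 7.3).
Mode = (α−1)/β = 25.3/7.3 = 3.466.
Mean = α/β = 26.3/7.3 = 3.603.
Mean > mode: the posterior has a right tail.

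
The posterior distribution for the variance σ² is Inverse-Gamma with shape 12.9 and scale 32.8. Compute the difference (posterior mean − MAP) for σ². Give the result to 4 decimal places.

Mode = β/(α+1) = 32.8/13.9 = 2.3597.
Mean = β/(α−1) = 32.8/11.9 = 2.7563.
Difference = 2.7563 − 2.3597 = 0.3966.

0.3966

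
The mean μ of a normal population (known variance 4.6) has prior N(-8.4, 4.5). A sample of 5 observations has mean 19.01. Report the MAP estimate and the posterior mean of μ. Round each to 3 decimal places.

Posterior for μ is Normal. Precision-weighted mean: (1/4.5·-8.4 + 5/4.6·19.01) / (1/4.5 + 5/4.6) = 14.357.
A Normal posterior is symmetric, so mode = mean.

MAP = 14.357; posterior mean = 14.357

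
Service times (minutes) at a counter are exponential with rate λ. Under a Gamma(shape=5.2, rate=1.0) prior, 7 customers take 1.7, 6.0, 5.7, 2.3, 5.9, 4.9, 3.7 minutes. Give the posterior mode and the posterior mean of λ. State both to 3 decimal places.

MAP: 0.359. Posterior mean: 0.391.

Σ times = 30.2. Posterior: Gamma(shape = 5.2+7 = 12.2, rate = 1.0+30.2 = 31.2).
Mode = (α−1)/β = 11.2/31.2 = 0.359.
Mean = α/β = 12.2/31.2 = 0.391.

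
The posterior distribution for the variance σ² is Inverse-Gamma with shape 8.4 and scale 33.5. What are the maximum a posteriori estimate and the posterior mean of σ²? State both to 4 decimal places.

Mode = β/(α+1) = 33.5/9.4 = 3.5638.
Mean = β/(α−1) = 33.5/7.4 = 4.5270.
The mean is pulled above the mode by the posterior's right skew.

MAP: 3.5638. Posterior mean: 4.5270.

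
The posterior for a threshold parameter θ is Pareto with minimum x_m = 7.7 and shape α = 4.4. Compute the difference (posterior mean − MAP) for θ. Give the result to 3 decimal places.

2.265

The Pareto density is strictly decreasing on [x_m, ∞), so the mode is x_m = 7.700.
Mean = α·x_m/(α−1) = 4.4·7.7/3.4 = 9.965.
Difference = 9.965 − 7.700 = 2.265.
The posterior is right-skewed, so the mean exceeds the mode.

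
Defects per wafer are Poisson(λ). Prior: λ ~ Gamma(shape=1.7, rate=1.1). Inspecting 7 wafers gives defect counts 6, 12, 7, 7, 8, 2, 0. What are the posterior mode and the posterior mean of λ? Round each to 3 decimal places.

MAP = 5.272, posterior mean = 5.395

Σ counts = 42. Posterior: Gamma(shape = 1.7+42 = 43.7, rate = 1.1+7 = 8.1).
Mode = (α−1)/β = 42.7/8.1 = 5.272.
Mean = α/β = 43.7/8.1 = 5.395.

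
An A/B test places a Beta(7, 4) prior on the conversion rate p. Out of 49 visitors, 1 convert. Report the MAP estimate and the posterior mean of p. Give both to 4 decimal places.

MAP: 0.1207. Posterior mean: 0.1333.

Posterior: Beta(7+1, 4+48) = Beta(8, 52).
Mode = (8−1)/(8+52−2) = 7/58 = 0.1207.
Mean = 8/(8+52) = 8/60 = 0.1333.
The mean is pulled above the mode by the posterior's right skew.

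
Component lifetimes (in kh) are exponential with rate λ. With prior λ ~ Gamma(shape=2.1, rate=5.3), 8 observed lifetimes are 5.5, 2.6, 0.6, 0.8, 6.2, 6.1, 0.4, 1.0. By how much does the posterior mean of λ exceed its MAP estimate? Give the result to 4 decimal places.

0.0351

Σ times = 23.2. Posterior: Gamma(shape = 2.1+8 = 10.1, rate = 5.3+23.2 = 28.5).
Mode = (α−1)/β = 9.1/28.5 = 0.3193.
Mean = α/β = 10.1/28.5 = 0.3544.
Difference = 0.3544 − 0.3193 = 0.0351.
The posterior is right-skewed, so the mean exceeds the mode.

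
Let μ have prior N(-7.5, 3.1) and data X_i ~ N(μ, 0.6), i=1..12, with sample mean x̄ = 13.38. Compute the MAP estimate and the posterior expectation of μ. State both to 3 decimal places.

MAP estimate = 13.049, posterior expectation = 13.049

Posterior for μ is Normal. Precision-weighted mean: (1/3.1·-7.5 + 12/0.6·13.38) / (1/3.1 + 12/0.6) = 13.049.
A Normal posterior is symmetric, so mode = mean.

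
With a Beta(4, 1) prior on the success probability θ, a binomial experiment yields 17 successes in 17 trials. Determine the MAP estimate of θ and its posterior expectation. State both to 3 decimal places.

Posterior: Beta(4+17, 1+0) = Beta(21, 1).
Since β = 1 ≤ 1 and α > 1, the Beta density is monotone increasing on [0,1]; the mode is at 1.
Mean = 21/(21+1) = 0.955.

MAP = 1.000; posterior mean = 0.955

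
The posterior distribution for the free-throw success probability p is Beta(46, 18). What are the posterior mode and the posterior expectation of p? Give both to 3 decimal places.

p_MAP = 0.726, E[p|data] = 0.719

Mode = (46−1)/(46+18−2) = 45/62 = 0.726.
Mean = 46/(46+18) = 46/64 = 0.719.
The posterior is left-skewed, so the mode exceeds the mean.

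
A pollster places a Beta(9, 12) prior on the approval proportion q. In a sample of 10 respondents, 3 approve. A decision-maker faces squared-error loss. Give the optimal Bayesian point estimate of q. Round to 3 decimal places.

0.387

Posterior: Beta(9+3, 12+7) = Beta(12, 19).
Mode = (12−1)/(12+19−2) = 11/29 = 0.379.
Mean = 12/(12+19) = 12/31 = 0.387.
Squared-error loss ⇒ the optimal estimator is the posterior mean.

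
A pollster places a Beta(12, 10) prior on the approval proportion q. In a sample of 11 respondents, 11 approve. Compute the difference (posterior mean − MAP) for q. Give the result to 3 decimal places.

Posterior: Beta(12+11, 10+0) = Beta(23, 10).
Mode = (23−1)/(23+10−2) = 22/31 = 0.710.
Mean = 23/(23+10) = 23/33 = 0.697.
Difference = 0.697 − 0.710 = -0.013.
The posterior is left-skewed, so the mode exceeds the mean.

-0.013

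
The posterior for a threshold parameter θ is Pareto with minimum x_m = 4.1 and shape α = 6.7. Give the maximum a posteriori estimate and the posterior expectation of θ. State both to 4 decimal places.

maximum a posteriori estimate = 4.1000, posterior expectation = 4.8193

The Pareto density is strictly decreasing on [x_m, ∞), so the mode is x_m = 4.1000.
Mean = α·x_m/(α−1) = 6.7·4.1/5.7 = 4.8193.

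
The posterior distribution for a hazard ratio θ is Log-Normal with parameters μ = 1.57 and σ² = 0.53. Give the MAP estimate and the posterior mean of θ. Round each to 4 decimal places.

Mode = exp(μ − σ²) = exp(1.04) = 2.8292.
Mean = exp(μ + σ²/2) = exp(1.835) = 6.2651.
The posterior is right-skewed, so the mean exceeds the mode.

MAP = 2.8292; posterior mean = 6.2651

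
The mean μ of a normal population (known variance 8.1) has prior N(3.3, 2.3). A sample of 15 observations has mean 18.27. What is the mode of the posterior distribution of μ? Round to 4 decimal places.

15.4236

Posterior for μ is Normal. Precision-weighted mean: (1/2.3·3.3 + 15/8.1·18.27) / (1/2.3 + 15/8.1) = 15.4236.
A Normal posterior is symmetric, so mode = mean.
This is the posterior mode — the MAP estimate.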